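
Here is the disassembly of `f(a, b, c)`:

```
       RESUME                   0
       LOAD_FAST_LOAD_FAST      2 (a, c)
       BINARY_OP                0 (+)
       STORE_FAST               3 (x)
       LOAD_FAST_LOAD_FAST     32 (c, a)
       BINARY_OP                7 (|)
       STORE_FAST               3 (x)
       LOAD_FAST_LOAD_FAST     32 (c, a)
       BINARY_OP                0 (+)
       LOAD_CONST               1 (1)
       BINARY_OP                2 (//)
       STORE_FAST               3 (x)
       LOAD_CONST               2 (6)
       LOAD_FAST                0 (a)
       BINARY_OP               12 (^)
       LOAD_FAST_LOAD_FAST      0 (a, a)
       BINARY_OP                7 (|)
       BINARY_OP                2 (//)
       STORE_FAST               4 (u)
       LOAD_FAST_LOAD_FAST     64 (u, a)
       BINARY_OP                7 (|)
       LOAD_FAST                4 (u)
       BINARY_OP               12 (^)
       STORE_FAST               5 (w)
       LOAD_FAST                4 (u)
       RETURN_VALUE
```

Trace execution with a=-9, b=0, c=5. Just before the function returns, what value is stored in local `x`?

LOAD_FAST_LOAD_FAST a,c → push -9,5. Stack: [-9, 5]
BINARY_OP + → -9 + 5 = -4. Stack: [-4]
STORE_FAST x → x=-4. Stack: []
LOAD_FAST_LOAD_FAST c,a → push 5,-9. Stack: [5, -9]
BINARY_OP | → 5 | -9 = -9. Stack: [-9]
STORE_FAST x → x=-9. Stack: []
LOAD_FAST_LOAD_FAST c,a → push 5,-9. Stack: [5, -9]
BINARY_OP + → 5 + -9 = -4. Stack: [-4]
LOAD_CONST → push 1. Stack: [-4, 1]
BINARY_OP // → -4 // 1 = -4. Stack: [-4]
STORE_FAST x → x=-4. Stack: []
LOAD_CONST → push 6. Stack: [6]
LOAD_FAST a → push -9. Stack: [6, -9]
BINARY_OP ^ → 6 ^ -9 = -15. Stack: [-15]
LOAD_FAST_LOAD_FAST a,a → push -9,-9. Stack: [-15, -9, -9]
BINARY_OP | → -9 | -9 = -9. Stack: [-15, -9]
BINARY_OP // → -15 // -9 = 1. Stack: [1]
STORE_FAST u → u=1. Stack: []
LOAD_FAST_LOAD_FAST u,a → push 1,-9. Stack: [1, -9]
BINARY_OP | → 1 | -9 = -9. Stack: [-9]
LOAD_FAST u → push 1. Stack: [-9, 1]
BINARY_OP ^ → -9 ^ 1 = -10. Stack: [-10]
STORE_FAST w → w=-10. Stack: []
LOAD_FAST u → push 1. Stack: [1]
RETURN_VALUE → return 1.

-4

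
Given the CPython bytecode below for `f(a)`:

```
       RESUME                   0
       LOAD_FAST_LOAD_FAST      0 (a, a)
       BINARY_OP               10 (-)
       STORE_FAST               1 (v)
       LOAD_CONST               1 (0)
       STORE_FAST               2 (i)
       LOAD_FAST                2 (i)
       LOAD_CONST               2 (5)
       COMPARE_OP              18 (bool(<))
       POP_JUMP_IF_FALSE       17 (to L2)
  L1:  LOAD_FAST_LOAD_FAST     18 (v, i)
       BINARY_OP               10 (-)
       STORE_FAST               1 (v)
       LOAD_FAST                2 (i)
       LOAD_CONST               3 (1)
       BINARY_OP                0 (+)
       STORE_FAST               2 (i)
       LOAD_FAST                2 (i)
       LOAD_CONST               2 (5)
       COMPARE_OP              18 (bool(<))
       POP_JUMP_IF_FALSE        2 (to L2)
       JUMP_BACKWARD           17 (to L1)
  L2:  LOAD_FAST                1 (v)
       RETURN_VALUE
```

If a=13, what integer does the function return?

LOAD_FAST_LOAD_FAST a,a → push 13,13
BINARY_OP - → 13 - 13 = 0
STORE_FAST v → v=0
LOAD_CONST → push 0
STORE_FAST i → i=0
LOAD_FAST i → push 0
LOAD_CONST → push 5
COMPARE_OP bool(<) → 0 vs 5 = True
POP_JUMP_IF_FALSE → pop True; no jump
LOAD_FAST_LOAD_FAST v,i → push 0,0
BINARY_OP - → 0 - 0 = 0
STORE_FAST v → v=0
LOAD_FAST i → push 0
LOAD_CONST → push 1
BINARY_OP + → 0 + 1 = 1
STORE_FAST i → i=1
LOAD_FAST i → push 1
LOAD_CONST → push 5
COMPARE_OP bool(<) → 1 vs 5 = True
POP_JUMP_IF_FALSE → pop True; no jump
LOAD_FAST_LOAD_FAST v,i → push 0,1
BINARY_OP - → 0 - 1 = -1
STORE_FAST v → v=-1
LOAD_FAST i → push 1
LOAD_CONST → push 1
BINARY_OP + → 1 + 1 = 2
STORE_FAST i → i=2
LOAD_FAST i → push 2
LOAD_CONST → push 5
COMPARE_OP bool(<) → 2 vs 5 = True
POP_JUMP_IF_FALSE → pop True; no jump
LOAD_FAST_LOAD_FAST v,i → push -1,2
BINARY_OP - → -1 - 2 = -3
STORE_FAST v → v=-3
LOAD_FAST i → push 2
LOAD_CONST → push 1
BINARY_OP + → 2 + 1 = 3
STORE_FAST i → i=3
LOAD_FAST i → push 3
LOAD_CONST → push 5
COMPARE_OP bool(<) → 3 vs 5 = True
POP_JUMP_IF_FALSE → pop True; no jump
LOAD_FAST_LOAD_FAST v,i → push -3,3
BINARY_OP - → -3 - 3 = -6
STORE_FAST v → v=-6
LOAD_FAST i → push 3
LOAD_CONST → push 1
BINARY_OP + → 3 + 1 = 4
STORE_FAST i → i=4
LOAD_FAST i → push 4
LOAD_CONST → push 5
COMPARE_OP bool(<) → 4 vs 5 = True
POP_JUMP_IF_FALSE → pop True; no jump
LOAD_FAST_LOAD_FAST v,i → push -6,4
BINARY_OP - → -6 - 4 = -10
STORE_FAST v → v=-10
LOAD_FAST i → push 4
LOAD_CONST → push 1
BINARY_OP + → 4 + 1 = 5
STORE_FAST i → i=5
LOAD_FAST i → push 5
LOAD_CONST → push 5
COMPARE_OP bool(<) → 5 vs 5 = False
POP_JUMP_IF_FALSE → pop False; jump
LOAD_FAST v → push -10
RETURN_VALUE → return -10.

-10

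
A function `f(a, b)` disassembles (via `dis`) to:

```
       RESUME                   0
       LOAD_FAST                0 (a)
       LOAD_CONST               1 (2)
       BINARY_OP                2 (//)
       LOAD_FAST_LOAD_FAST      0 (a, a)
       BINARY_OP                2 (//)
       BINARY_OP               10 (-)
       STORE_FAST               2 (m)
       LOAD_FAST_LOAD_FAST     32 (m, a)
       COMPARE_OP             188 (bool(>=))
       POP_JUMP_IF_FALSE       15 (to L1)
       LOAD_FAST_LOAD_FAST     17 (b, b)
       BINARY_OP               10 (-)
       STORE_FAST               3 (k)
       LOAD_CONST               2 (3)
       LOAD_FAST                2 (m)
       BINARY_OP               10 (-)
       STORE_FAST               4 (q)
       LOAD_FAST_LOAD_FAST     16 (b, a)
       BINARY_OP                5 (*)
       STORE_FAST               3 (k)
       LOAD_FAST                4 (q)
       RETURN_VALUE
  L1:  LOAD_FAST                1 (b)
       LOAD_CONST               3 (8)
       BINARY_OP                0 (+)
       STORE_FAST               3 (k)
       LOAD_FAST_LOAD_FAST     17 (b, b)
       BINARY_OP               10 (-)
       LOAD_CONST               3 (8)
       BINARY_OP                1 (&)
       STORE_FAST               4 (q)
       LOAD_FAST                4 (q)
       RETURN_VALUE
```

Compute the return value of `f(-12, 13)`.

10

LOAD_FAST a → push -12. Stack: [-12]
LOAD_CONST → push 2. Stack: [-12, 2]
BINARY_OP // → -12 // 2 = -6. Stack: [-6]
LOAD_FAST_LOAD_FAST a,a → push -12,-12. Stack: [-6, -12, -12]
BINARY_OP // → -12 // -12 = 1. Stack: [-6, 1]
BINARY_OP - → -6 - 1 = -7. Stack: [-7]
STORE_FAST m → m=-7. Stack: []
LOAD_FAST_LOAD_FAST m,a → push -7,-12. Stack: [-7, -12]
COMPARE_OP bool(>=) → -7 vs -12 = True. Stack: [True]
POP_JUMP_IF_FALSE → pop True; no jump. Stack: []
LOAD_FAST_LOAD_FAST b,b → push 13,13. Stack: [13, 13]
BINARY_OP - → 13 - 13 = 0. Stack: [0]
STORE_FAST k → k=0. Stack: []
LOAD_CONST → push 3. Stack: [3]
LOAD_FAST m → push -7. Stack: [3, -7]
BINARY_OP - → 3 - -7 = 10. Stack: [10]
STORE_FAST q → q=10. Stack: []
LOAD_FAST_LOAD_FAST b,a → push 13,-12. Stack: [13, -12]
BINARY_OP * → 13 * -12 = -156. Stack: [-156]
STORE_FAST k → k=-156. Stack: []
LOAD_FAST q → push 10. Stack: [10]
RETURN_VALUE → return 10.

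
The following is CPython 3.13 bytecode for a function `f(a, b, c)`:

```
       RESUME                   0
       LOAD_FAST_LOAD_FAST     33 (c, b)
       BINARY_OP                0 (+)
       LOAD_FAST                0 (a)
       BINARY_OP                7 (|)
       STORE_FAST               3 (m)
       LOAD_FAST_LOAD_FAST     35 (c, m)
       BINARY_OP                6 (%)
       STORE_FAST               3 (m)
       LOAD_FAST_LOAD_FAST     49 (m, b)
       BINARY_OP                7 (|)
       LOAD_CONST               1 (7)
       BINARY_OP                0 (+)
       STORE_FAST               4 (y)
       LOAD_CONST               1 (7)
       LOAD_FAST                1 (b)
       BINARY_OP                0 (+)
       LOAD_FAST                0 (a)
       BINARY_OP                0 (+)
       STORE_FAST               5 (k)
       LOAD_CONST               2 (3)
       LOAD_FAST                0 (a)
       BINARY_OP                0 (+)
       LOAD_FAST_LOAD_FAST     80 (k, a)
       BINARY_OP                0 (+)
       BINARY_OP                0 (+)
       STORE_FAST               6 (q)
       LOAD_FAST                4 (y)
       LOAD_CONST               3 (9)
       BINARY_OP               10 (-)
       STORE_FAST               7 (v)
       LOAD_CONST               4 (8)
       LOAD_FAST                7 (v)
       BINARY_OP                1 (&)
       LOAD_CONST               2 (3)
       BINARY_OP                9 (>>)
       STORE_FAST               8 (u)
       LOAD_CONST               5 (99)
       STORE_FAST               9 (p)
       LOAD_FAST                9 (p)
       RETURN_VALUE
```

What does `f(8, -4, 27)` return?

LOAD_FAST_LOAD_FAST c,b → push 27,-4. Stack: [27, -4]
BINARY_OP + → 27 + -4 = 23. Stack: [23]
LOAD_FAST a → push 8. Stack: [23, 8]
BINARY_OP | → 23 | 8 = 31. Stack: [31]
STORE_FAST m → m=31. Stack: []
LOAD_FAST_LOAD_FAST c,m → push 27,31. Stack: [27, 31]
BINARY_OP % → 27 % 31 = 27. Stack: [27]
STORE_FAST m → m=27. Stack: []
LOAD_FAST_LOAD_FAST m,b → push 27,-4. Stack: [27, -4]
BINARY_OP | → 27 | -4 = -1. Stack: [-1]
LOAD_CONST → push 7. Stack: [-1, 7]
BINARY_OP + → -1 + 7 = 6. Stack: [6]
STORE_FAST y → y=6. Stack: []
LOAD_CONST → push 7. Stack: [7]
LOAD_FAST b → push -4. Stack: [7, -4]
BINARY_OP + → 7 + -4 = 3. Stack: [3]
LOAD_FAST a → push 8. Stack: [3, 8]
BINARY_OP + → 3 + 8 = 11. Stack: [11]
STORE_FAST k → k=11. Stack: []
LOAD_CONST → push 3. Stack: [3]
LOAD_FAST a → push 8. Stack: [3, 8]
BINARY_OP + → 3 + 8 = 11. Stack: [11]
LOAD_FAST_LOAD_FAST k,a → push 11,8. Stack: [11, 11, 8]
BINARY_OP + → 11 + 8 = 19. Stack: [11, 19]
BINARY_OP + → 11 + 19 = 30. Stack: [30]
STORE_FAST q → q=30. Stack: []
LOAD_FAST y → push 6. Stack: [6]
LOAD_CONST → push 9. Stack: [6, 9]
BINARY_OP - → 6 - 9 = -3. Stack: [-3]
STORE_FAST v → v=-3. Stack: []
LOAD_CONST → push 8. Stack: [8]
LOAD_FAST v → push -3. Stack: [8, -3]
BINARY_OP & → 8 & -3 = 8. Stack: [8]
LOAD_CONST → push 3. Stack: [8, 3]
BINARY_OP >> → 8 >> 3 = 1. Stack: [1]
STORE_FAST u → u=1. Stack: []
LOAD_CONST → push 99. Stack: [99]
STORE_FAST p → p=99. Stack: []
LOAD_FAST p → push 99. Stack: [99]
RETURN_VALUE → return 99.

99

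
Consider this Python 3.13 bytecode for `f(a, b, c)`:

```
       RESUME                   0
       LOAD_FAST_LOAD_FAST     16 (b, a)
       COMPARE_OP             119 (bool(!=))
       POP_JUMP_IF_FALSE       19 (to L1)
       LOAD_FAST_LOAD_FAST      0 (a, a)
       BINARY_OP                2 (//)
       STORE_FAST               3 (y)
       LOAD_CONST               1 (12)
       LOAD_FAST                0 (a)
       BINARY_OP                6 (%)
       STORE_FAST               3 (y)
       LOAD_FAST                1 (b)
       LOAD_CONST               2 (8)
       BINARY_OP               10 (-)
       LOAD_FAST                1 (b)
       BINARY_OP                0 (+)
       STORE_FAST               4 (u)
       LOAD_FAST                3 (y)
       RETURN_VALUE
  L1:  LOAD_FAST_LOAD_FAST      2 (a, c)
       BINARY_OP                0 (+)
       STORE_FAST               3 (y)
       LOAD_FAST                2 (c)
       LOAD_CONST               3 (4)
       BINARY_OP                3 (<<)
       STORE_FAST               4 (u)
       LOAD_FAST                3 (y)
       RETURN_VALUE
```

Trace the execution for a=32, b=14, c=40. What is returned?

12

LOAD_FAST_LOAD_FAST b,a → push 14,32. Stack: [14, 32]
COMPARE_OP bool(!=) → 14 vs 32 = True. Stack: [True]
POP_JUMP_IF_FALSE → pop True; no jump. Stack: []
LOAD_FAST_LOAD_FAST a,a → push 32,32. Stack: [32, 32]
BINARY_OP // → 32 // 32 = 1. Stack: [1]
STORE_FAST y → y=1. Stack: []
LOAD_CONST → push 12. Stack: [12]
LOAD_FAST a → push 32. Stack: [12, 32]
BINARY_OP % → 12 % 32 = 12. Stack: [12]
STORE_FAST y → y=12. Stack: []
LOAD_FAST b → push 14. Stack: [14]
LOAD_CONST → push 8. Stack: [14, 8]
BINARY_OP - → 14 - 8 = 6. Stack: [6]
LOAD_FAST b → push 14. Stack: [6, 14]
BINARY_OP + → 6 + 14 = 20. Stack: [20]
STORE_FAST u → u=20. Stack: []
LOAD_FAST y → push 12. Stack: [12]
RETURN_VALUE → return 12.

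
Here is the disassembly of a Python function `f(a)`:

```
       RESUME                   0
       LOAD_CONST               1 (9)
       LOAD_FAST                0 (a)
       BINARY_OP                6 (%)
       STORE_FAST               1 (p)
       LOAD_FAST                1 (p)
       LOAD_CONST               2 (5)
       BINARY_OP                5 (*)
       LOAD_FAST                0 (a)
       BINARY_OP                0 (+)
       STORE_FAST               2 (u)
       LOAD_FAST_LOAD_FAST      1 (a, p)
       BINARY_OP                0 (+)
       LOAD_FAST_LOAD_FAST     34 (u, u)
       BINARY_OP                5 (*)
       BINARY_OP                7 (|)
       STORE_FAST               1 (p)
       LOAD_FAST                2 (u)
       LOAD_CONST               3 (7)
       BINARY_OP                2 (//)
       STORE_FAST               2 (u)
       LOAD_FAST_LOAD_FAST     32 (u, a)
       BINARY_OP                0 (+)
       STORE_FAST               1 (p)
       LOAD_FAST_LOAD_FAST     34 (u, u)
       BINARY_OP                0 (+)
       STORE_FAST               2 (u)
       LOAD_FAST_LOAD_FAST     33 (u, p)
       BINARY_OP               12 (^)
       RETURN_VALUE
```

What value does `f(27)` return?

49

LOAD_CONST → push 9. Stack: [9]
LOAD_FAST a → push 27. Stack: [9, 27]
BINARY_OP % → 9 % 27 = 9. Stack: [9]
STORE_FAST p → p=9. Stack: []
LOAD_FAST p → push 9. Stack: [9]
LOAD_CONST → push 5. Stack: [9, 5]
BINARY_OP * → 9 * 5 = 45. Stack: [45]
LOAD_FAST a → push 27. Stack: [45, 27]
BINARY_OP + → 45 + 27 = 72. Stack: [72]
STORE_FAST u → u=72. Stack: []
LOAD_FAST_LOAD_FAST a,p → push 27,9. Stack: [27, 9]
BINARY_OP + → 27 + 9 = 36. Stack: [36]
LOAD_FAST_LOAD_FAST u,u → push 72,72. Stack: [36, 72, 72]
BINARY_OP * → 72 * 72 = 5184. Stack: [36, 5184]
BINARY_OP | → 36 | 5184 = 5220. Stack: [5220]
STORE_FAST p → p=5220. Stack: []
LOAD_FAST u → push 72. Stack: [72]
LOAD_CONST → push 7. Stack: [72, 7]
BINARY_OP // → 72 // 7 = 10. Stack: [10]
STORE_FAST u → u=10. Stack: []
LOAD_FAST_LOAD_FAST u,a → push 10,27. Stack: [10, 27]
BINARY_OP + → 10 + 27 = 37. Stack: [37]
STORE_FAST p → p=37. Stack: []
LOAD_FAST_LOAD_FAST u,u → push 10,10. Stack: [10, 10]
BINARY_OP + → 10 + 10 = 20. Stack: [20]
STORE_FAST u → u=20. Stack: []
LOAD_FAST_LOAD_FAST u,p → push 20,37. Stack: [20, 37]
BINARY_OP ^ → 20 ^ 37 = 49. Stack: [49]
RETURN_VALUE → return 49.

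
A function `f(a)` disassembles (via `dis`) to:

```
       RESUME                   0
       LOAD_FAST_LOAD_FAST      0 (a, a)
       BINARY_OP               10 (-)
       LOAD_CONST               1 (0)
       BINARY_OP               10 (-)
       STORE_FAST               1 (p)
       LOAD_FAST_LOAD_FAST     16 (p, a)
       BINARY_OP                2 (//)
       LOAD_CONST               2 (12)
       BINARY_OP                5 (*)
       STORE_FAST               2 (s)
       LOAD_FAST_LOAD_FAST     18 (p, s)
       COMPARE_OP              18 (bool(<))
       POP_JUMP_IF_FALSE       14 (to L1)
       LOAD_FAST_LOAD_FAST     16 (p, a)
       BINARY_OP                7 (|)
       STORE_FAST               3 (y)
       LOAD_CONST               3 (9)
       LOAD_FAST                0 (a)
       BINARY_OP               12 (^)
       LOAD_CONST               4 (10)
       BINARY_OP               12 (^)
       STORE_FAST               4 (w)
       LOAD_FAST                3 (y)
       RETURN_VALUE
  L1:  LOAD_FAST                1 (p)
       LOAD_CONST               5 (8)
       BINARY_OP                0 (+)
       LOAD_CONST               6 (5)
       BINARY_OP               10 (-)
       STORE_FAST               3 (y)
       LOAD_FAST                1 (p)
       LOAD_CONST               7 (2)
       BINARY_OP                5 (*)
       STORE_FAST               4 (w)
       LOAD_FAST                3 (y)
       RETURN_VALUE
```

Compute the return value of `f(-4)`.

LOAD_FAST_LOAD_FAST a,a → push -4,-4. Stack: [-4, -4]
BINARY_OP - → -4 - -4 = 0. Stack: [0]
LOAD_CONST → push 0. Stack: [0, 0]
BINARY_OP - → 0 - 0 = 0. Stack: [0]
STORE_FAST p → p=0. Stack: []
LOAD_FAST_LOAD_FAST p,a → push 0,-4. Stack: [0, -4]
BINARY_OP // → 0 // -4 = 0. Stack: [0]
LOAD_CONST → push 12. Stack: [0, 12]
BINARY_OP * → 0 * 12 = 0. Stack: [0]
STORE_FAST s → s=0. Stack: []
LOAD_FAST_LOAD_FAST p,s → push 0,0. Stack: [0, 0]
COMPARE_OP bool(<) → 0 vs 0 = False. Stack: [False]
POP_JUMP_IF_FALSE → pop False; jump. Stack: []
LOAD_FAST p → push 0. Stack: [0]
LOAD_CONST → push 8. Stack: [0, 8]
BINARY_OP + → 0 + 8 = 8. Stack: [8]
LOAD_CONST → push 5. Stack: [8, 5]
BINARY_OP - → 8 - 5 = 3. Stack: [3]
STORE_FAST y → y=3. Stack: []
LOAD_FAST p → push 0. Stack: [0]
LOAD_CONST → push 2. Stack: [0, 2]
BINARY_OP * → 0 * 2 = 0. Stack: [0]
STORE_FAST w → w=0. Stack: []
LOAD_FAST y → push 3. Stack: [3]
RETURN_VALUE → return 3.

3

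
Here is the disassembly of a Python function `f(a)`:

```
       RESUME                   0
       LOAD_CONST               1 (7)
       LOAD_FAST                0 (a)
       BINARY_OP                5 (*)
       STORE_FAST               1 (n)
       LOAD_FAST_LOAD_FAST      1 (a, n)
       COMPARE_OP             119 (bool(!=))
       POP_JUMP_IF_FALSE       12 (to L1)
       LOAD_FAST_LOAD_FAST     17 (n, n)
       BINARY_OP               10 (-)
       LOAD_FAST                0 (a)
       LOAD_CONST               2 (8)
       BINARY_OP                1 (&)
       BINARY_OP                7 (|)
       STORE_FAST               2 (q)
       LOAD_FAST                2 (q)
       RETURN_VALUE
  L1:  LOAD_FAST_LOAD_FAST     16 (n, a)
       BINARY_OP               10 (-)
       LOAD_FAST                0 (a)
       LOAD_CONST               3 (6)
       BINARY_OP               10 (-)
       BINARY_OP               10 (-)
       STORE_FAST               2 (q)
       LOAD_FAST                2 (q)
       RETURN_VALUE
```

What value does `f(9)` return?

LOAD_CONST → push 7. Stack: [7]
LOAD_FAST a → push 9. Stack: [7, 9]
BINARY_OP * → 7 * 9 = 63. Stack: [63]
STORE_FAST n → n=63. Stack: []
LOAD_FAST_LOAD_FAST a,n → push 9,63. Stack: [9, 63]
COMPARE_OP bool(!=) → 9 vs 63 = True. Stack: [True]
POP_JUMP_IF_FALSE → pop True; no jump. Stack: []
LOAD_FAST_LOAD_FAST n,n → push 63,63. Stack: [63, 63]
BINARY_OP - → 63 - 63 = 0. Stack: [0]
LOAD_FAST a → push 9. Stack: [0, 9]
LOAD_CONST → push 8. Stack: [0, 9, 8]
BINARY_OP & → 9 & 8 = 8. Stack: [0, 8]
BINARY_OP | → 0 | 8 = 8. Stack: [8]
STORE_FAST q → q=8. Stack: []
LOAD_FAST q → push 8. Stack: [8]
RETURN_VALUE → return 8.

8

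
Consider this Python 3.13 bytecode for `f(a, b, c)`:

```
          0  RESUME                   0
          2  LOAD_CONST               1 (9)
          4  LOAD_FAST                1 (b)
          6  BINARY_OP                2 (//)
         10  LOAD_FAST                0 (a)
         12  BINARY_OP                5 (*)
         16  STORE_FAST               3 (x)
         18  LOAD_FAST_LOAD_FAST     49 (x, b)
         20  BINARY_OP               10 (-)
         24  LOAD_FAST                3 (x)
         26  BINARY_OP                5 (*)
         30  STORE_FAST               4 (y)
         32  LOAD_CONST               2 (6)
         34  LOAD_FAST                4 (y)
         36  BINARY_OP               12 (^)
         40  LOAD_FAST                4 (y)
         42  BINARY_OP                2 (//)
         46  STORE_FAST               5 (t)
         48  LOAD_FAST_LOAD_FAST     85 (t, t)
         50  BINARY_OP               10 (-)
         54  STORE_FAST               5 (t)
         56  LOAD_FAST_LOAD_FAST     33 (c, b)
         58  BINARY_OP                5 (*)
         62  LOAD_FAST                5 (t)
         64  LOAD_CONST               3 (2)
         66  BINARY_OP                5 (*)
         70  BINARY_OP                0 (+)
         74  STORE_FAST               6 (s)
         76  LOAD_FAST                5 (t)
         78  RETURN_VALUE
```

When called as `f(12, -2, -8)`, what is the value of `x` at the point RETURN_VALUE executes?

LOAD_CONST → push 9. Stack: [9]
LOAD_FAST b → push -2. Stack: [9, -2]
BINARY_OP // → 9 // -2 = -5. Stack: [-5]
LOAD_FAST a → push 12. Stack: [-5, 12]
BINARY_OP * → -5 * 12 = -60. Stack: [-60]
STORE_FAST x → x=-60. Stack: []
LOAD_FAST_LOAD_FAST x,b → push -60,-2. Stack: [-60, -2]
BINARY_OP - → -60 - -2 = -58. Stack: [-58]
LOAD_FAST x → push -60. Stack: [-58, -60]
BINARY_OP * → -58 * -60 = 3480. Stack: [3480]
STORE_FAST y → y=3480. Stack: []
LOAD_CONST → push 6. Stack: [6]
LOAD_FAST y → push 3480. Stack: [6, 3480]
BINARY_OP ^ → 6 ^ 3480 = 3486. Stack: [3486]
LOAD_FAST y → push 3480. Stack: [3486, 3480]
BINARY_OP // → 3486 // 3480 = 1. Stack: [1]
STORE_FAST t → t=1. Stack: []
LOAD_FAST_LOAD_FAST t,t → push 1,1. Stack: [1, 1]
BINARY_OP - → 1 - 1 = 0. Stack: [0]
STORE_FAST t → t=0. Stack: []
LOAD_FAST_LOAD_FAST c,b → push -8,-2. Stack: [-8, -2]
BINARY_OP * → -8 * -2 = 16. Stack: [16]
LOAD_FAST t → push 0. Stack: [16, 0]
LOAD_CONST → push 2. Stack: [16, 0, 2]
BINARY_OP * → 0 * 2 = 0. Stack: [16, 0]
BINARY_OP + → 16 + 0 = 16. Stack: [16]
STORE_FAST s → s=16. Stack: []
LOAD_FAST t → push 0. Stack: [0]
RETURN_VALUE → return 0.

-60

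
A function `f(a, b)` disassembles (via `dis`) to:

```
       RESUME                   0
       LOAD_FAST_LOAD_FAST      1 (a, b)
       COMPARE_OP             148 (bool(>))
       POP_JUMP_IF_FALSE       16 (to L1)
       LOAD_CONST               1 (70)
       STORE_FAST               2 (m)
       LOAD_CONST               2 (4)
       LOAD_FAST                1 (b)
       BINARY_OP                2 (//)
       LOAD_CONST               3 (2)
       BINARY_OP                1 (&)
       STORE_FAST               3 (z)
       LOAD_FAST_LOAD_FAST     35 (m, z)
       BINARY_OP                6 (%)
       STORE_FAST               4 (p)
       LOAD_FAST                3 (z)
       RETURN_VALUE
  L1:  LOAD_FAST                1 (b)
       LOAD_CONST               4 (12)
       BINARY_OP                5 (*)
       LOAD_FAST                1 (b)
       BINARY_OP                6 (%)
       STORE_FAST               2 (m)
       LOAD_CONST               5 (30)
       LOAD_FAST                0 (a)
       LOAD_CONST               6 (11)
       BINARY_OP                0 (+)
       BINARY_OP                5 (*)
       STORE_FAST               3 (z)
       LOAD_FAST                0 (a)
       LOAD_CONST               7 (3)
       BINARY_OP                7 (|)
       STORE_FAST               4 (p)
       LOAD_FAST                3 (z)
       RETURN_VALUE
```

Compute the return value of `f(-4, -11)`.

2

LOAD_FAST_LOAD_FAST a,b → push -4,-11. Stack: [-4, -11]
COMPARE_OP bool(>) → -4 vs -11 = True. Stack: [True]
POP_JUMP_IF_FALSE → pop True; no jump. Stack: []
LOAD_CONST → push 70. Stack: [70]
STORE_FAST m → m=70. Stack: []
LOAD_CONST → push 4. Stack: [4]
LOAD_FAST b → push -11. Stack: [4, -11]
BINARY_OP // → 4 // -11 = -1. Stack: [-1]
LOAD_CONST → push 2. Stack: [-1, 2]
BINARY_OP & → -1 & 2 = 2. Stack: [2]
STORE_FAST z → z=2. Stack: []
LOAD_FAST_LOAD_FAST m,z → push 70,2. Stack: [70, 2]
BINARY_OP % → 70 % 2 = 0. Stack: [0]
STORE_FAST p → p=0. Stack: []
LOAD_FAST z → push 2. Stack: [2]
RETURN_VALUE → return 2.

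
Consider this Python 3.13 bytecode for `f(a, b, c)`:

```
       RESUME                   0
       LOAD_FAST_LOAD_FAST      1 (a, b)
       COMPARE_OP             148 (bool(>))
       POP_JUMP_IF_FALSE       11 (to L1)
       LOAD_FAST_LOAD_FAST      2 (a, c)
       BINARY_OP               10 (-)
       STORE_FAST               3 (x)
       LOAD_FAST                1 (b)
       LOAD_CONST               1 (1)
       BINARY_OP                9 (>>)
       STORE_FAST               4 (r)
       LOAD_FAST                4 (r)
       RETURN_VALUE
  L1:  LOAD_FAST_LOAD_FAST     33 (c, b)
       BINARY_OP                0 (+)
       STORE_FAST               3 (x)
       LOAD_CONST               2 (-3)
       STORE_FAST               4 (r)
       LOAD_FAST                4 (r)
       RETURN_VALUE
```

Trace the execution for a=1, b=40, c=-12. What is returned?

-3

LOAD_FAST_LOAD_FAST a,b → push 1,40. Stack: [1, 40]
COMPARE_OP bool(>) → 1 vs 40 = False. Stack: [False]
POP_JUMP_IF_FALSE → pop False; jump. Stack: []
LOAD_FAST_LOAD_FAST c,b → push -12,40. Stack: [-12, 40]
BINARY_OP + → -12 + 40 = 28. Stack: [28]
STORE_FAST x → x=28. Stack: []
LOAD_CONST → push -3. Stack: [-3]
STORE_FAST r → r=-3. Stack: []
LOAD_FAST r → push -3. Stack: [-3]
RETURN_VALUE → return -3.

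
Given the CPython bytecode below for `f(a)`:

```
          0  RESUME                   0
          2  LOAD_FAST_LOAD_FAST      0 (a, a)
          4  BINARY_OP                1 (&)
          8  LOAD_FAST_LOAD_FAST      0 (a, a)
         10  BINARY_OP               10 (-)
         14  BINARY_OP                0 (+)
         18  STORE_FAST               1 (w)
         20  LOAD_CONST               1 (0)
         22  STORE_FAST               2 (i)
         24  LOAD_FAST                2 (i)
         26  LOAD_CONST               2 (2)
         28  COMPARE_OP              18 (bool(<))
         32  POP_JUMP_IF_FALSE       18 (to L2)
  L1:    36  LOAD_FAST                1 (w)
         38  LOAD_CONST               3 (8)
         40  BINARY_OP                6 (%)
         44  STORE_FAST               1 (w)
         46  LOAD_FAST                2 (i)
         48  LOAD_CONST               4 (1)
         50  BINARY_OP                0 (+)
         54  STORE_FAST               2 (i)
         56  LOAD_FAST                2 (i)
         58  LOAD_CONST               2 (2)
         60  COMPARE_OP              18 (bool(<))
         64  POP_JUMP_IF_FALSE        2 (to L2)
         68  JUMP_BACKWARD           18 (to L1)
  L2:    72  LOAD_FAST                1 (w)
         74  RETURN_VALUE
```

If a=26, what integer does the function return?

2

LOAD_FAST_LOAD_FAST a,a → push 26,26. Stack: [26, 26]
BINARY_OP & → 26 & 26 = 26. Stack: [26]
LOAD_FAST_LOAD_FAST a,a → push 26,26. Stack: [26, 26, 26]
BINARY_OP - → 26 - 26 = 0. Stack: [26, 0]
BINARY_OP + → 26 + 0 = 26. Stack: [26]
STORE_FAST w → w=26. Stack: []
LOAD_CONST → push 0. Stack: [0]
STORE_FAST i → i=0. Stack: []
LOAD_FAST i → push 0. Stack: [0]
LOAD_CONST → push 2. Stack: [0, 2]
COMPARE_OP bool(<) → 0 vs 2 = True. Stack: [True]
POP_JUMP_IF_FALSE → pop True; no jump. Stack: []
LOAD_FAST w → push 26. Stack: [26]
LOAD_CONST → push 8. Stack: [26, 8]
BINARY_OP % → 26 % 8 = 2. Stack: [2]
STORE_FAST w → w=2. Stack: []
LOAD_FAST i → push 0. Stack: [0]
LOAD_CONST → push 1. Stack: [0, 1]
BINARY_OP + → 0 + 1 = 1. Stack: [1]
STORE_FAST i → i=1. Stack: []
LOAD_FAST i → push 1. Stack: [1]
LOAD_CONST → push 2. Stack: [1, 2]
COMPARE_OP bool(<) → 1 vs 2 = True. Stack: [True]
POP_JUMP_IF_FALSE → pop True; no jump. Stack: []
LOAD_FAST w → push 2. Stack: [2]
LOAD_CONST → push 8. Stack: [2, 8]
BINARY_OP % → 2 % 8 = 2. Stack: [2]
STORE_FAST w → w=2. Stack: []
LOAD_FAST i → push 1. Stack: [1]
LOAD_CONST → push 1. Stack: [1, 1]
BINARY_OP + → 1 + 1 = 2. Stack: [2]
STORE_FAST i → i=2. Stack: []
LOAD_FAST i → push 2. Stack: [2]
LOAD_CONST → push 2. Stack: [2, 2]
COMPARE_OP bool(<) → 2 vs 2 = False. Stack: [False]
POP_JUMP_IF_FALSE → pop False; jump. Stack: []
LOAD_FAST w → push 2. Stack: [2]
RETURN_VALUE → return 2.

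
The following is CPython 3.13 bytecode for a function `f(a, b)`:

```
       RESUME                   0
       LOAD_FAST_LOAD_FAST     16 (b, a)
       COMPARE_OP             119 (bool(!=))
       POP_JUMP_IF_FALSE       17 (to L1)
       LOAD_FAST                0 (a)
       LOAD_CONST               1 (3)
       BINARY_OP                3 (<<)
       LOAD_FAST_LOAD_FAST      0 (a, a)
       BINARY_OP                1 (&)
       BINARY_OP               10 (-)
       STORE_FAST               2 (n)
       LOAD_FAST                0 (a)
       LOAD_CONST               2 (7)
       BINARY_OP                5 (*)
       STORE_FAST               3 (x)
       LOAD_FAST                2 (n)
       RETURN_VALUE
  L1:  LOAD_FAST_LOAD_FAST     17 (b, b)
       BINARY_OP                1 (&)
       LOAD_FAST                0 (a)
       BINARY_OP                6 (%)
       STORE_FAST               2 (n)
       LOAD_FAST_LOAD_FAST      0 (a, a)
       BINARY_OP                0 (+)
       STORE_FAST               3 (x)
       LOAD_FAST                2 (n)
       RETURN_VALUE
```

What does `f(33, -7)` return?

LOAD_FAST_LOAD_FAST b,a → push -7,33. Stack: [-7, 33]
COMPARE_OP bool(!=) → -7 vs 33 = True. Stack: [True]
POP_JUMP_IF_FALSE → pop True; no jump. Stack: []
LOAD_FAST a → push 33. Stack: [33]
LOAD_CONST → push 3. Stack: [33, 3]
BINARY_OP << → 33 << 3 = 264. Stack: [264]
LOAD_FAST_LOAD_FAST a,a → push 33,33. Stack: [264, 33, 33]
BINARY_OP & → 33 & 33 = 33. Stack: [264, 33]
BINARY_OP - → 264 - 33 = 231. Stack: [231]
STORE_FAST n → n=231. Stack: []
LOAD_FAST a → push 33. Stack: [33]
LOAD_CONST → push 7. Stack: [33, 7]
BINARY_OP * → 33 * 7 = 231. Stack: [231]
STORE_FAST x → x=231. Stack: []
LOAD_FAST n → push 231. Stack: [231]
RETURN_VALUE → return 231.

231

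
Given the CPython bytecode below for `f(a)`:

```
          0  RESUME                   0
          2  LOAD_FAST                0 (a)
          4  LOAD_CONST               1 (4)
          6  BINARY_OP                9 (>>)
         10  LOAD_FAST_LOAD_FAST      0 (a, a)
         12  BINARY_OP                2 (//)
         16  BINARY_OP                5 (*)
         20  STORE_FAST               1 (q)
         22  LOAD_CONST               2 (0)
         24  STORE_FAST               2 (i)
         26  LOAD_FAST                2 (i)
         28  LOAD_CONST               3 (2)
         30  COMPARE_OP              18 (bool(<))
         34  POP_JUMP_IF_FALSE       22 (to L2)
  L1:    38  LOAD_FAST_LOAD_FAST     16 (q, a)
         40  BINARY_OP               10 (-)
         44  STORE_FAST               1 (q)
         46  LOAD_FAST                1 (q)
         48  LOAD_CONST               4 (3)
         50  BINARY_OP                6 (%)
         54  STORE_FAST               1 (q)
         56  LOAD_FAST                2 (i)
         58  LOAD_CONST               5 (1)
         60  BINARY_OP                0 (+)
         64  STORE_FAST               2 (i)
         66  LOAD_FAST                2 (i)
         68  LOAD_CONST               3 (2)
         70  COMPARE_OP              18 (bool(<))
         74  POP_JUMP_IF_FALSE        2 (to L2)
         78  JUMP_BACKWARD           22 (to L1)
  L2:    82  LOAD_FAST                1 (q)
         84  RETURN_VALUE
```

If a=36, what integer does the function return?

LOAD_FAST a → push 36. Stack: [36]
LOAD_CONST → push 4. Stack: [36, 4]
BINARY_OP >> → 36 >> 4 = 2. Stack: [2]
LOAD_FAST_LOAD_FAST a,a → push 36,36. Stack: [2, 36, 36]
BINARY_OP // → 36 // 36 = 1. Stack: [2, 1]
BINARY_OP * → 2 * 1 = 2. Stack: [2]
STORE_FAST q → q=2. Stack: []
LOAD_CONST → push 0. Stack: [0]
STORE_FAST i → i=0. Stack: []
LOAD_FAST i → push 0. Stack: [0]
LOAD_CONST → push 2. Stack: [0, 2]
COMPARE_OP bool(<) → 0 vs 2 = True. Stack: [True]
POP_JUMP_IF_FALSE → pop True; no jump. Stack: []
LOAD_FAST_LOAD_FAST q,a → push 2,36. Stack: [2, 36]
BINARY_OP - → 2 - 36 = -34. Stack: [-34]
STORE_FAST q → q=-34. Stack: []
LOAD_FAST q → push -34. Stack: [-34]
LOAD_CONST → push 3. Stack: [-34, 3]
BINARY_OP % → -34 % 3 = 2. Stack: [2]
STORE_FAST q → q=2. Stack: []
LOAD_FAST i → push 0. Stack: [0]
LOAD_CONST → push 1. Stack: [0, 1]
BINARY_OP + → 0 + 1 = 1. Stack: [1]
STORE_FAST i → i=1. Stack: []
LOAD_FAST i → push 1. Stack: [1]
LOAD_CONST → push 2. Stack: [1, 2]
COMPARE_OP bool(<) → 1 vs 2 = True. Stack: [True]
POP_JUMP_IF_FALSE → pop True; no jump. Stack: []
LOAD_FAST_LOAD_FAST q,a → push 2,36. Stack: [2, 36]
BINARY_OP - → 2 - 36 = -34. Stack: [-34]
STORE_FAST q → q=-34. Stack: []
LOAD_FAST q → push -34. Stack: [-34]
LOAD_CONST → push 3. Stack: [-34, 3]
BINARY_OP % → -34 % 3 = 2. Stack: [2]
STORE_FAST q → q=2. Stack: []
LOAD_FAST i → push 1. Stack: [1]
LOAD_CONST → push 1. Stack: [1, 1]
BINARY_OP + → 1 + 1 = 2. Stack: [2]
STORE_FAST i → i=2. Stack: []
LOAD_FAST i → push 2. Stack: [2]
LOAD_CONST → push 2. Stack: [2, 2]
COMPARE_OP bool(<) → 2 vs 2 = False. Stack: [False]
POP_JUMP_IF_FALSE → pop False; jump. Stack: []
LOAD_FAST q → push 2. Stack: [2]
RETURN_VALUE → return 2.

2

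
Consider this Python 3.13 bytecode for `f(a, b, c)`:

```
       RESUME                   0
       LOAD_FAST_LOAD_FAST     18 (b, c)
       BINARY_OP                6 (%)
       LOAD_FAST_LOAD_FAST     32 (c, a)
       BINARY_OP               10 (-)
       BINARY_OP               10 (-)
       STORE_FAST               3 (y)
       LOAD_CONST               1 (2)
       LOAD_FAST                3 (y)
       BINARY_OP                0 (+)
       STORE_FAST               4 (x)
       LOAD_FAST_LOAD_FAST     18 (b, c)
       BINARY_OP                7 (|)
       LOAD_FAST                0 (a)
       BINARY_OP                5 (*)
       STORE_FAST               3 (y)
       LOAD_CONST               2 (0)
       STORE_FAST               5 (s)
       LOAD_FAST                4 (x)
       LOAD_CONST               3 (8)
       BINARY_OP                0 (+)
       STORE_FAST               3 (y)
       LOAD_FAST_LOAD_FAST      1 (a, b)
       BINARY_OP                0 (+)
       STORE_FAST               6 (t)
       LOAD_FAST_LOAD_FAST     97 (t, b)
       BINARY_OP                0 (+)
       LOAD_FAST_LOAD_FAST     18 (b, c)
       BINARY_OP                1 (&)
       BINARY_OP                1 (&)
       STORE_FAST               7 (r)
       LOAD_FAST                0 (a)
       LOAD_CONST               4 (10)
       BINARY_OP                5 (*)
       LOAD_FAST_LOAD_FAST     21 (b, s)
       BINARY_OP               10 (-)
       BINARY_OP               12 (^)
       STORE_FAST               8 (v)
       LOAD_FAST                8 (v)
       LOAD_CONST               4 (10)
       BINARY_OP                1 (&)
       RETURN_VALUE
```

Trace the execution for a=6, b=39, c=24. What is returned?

10

LOAD_FAST_LOAD_FAST b,c → push 39,24. Stack: [39, 24]
BINARY_OP % → 39 % 24 = 15. Stack: [15]
LOAD_FAST_LOAD_FAST c,a → push 24,6. Stack: [15, 24, 6]
BINARY_OP - → 24 - 6 = 18. Stack: [15, 18]
BINARY_OP - → 15 - 18 = -3. Stack: [-3]
STORE_FAST y → y=-3. Stack: []
LOAD_CONST → push 2. Stack: [2]
LOAD_FAST y → push -3. Stack: [2, -3]
BINARY_OP + → 2 + -3 = -1. Stack: [-1]
STORE_FAST x → x=-1. Stack: []
LOAD_FAST_LOAD_FAST b,c → push 39,24. Stack: [39, 24]
BINARY_OP | → 39 | 24 = 63. Stack: [63]
LOAD_FAST a → push 6. Stack: [63, 6]
BINARY_OP * → 63 * 6 = 378. Stack: [378]
STORE_FAST y → y=378. Stack: []
LOAD_CONST → push 0. Stack: [0]
STORE_FAST s → s=0. Stack: []
LOAD_FAST x → push -1. Stack: [-1]
LOAD_CONST → push 8. Stack: [-1, 8]
BINARY_OP + → -1 + 8 = 7. Stack: [7]
STORE_FAST y → y=7. Stack: []
LOAD_FAST_LOAD_FAST a,b → push 6,39. Stack: [6, 39]
BINARY_OP + → 6 + 39 = 45. Stack: [45]
STORE_FAST t → t=45. Stack: []
LOAD_FAST_LOAD_FAST t,b → push 45,39. Stack: [45, 39]
BINARY_OP + → 45 + 39 = 84. Stack: [84]
LOAD_FAST_LOAD_FAST b,c → push 39,24. Stack: [84, 39, 24]
BINARY_OP & → 39 & 24 = 0. Stack: [84, 0]
BINARY_OP & → 84 & 0 = 0. Stack: [0]
STORE_FAST r → r=0. Stack: []
LOAD_FAST a → push 6. Stack: [6]
LOAD_CONST → push 10. Stack: [6, 10]
BINARY_OP * → 6 * 10 = 60. Stack: [60]
LOAD_FAST_LOAD_FAST b,s → push 39,0. Stack: [60, 39, 0]
BINARY_OP - → 39 - 0 = 39. Stack: [60, 39]
BINARY_OP ^ → 60 ^ 39 = 27. Stack: [27]
STORE_FAST v → v=27. Stack: []
LOAD_FAST v → push 27. Stack: [27]
LOAD_CONST → push 10. Stack: [27, 10]
BINARY_OP & → 27 & 10 = 10. Stack: [10]
RETURN_VALUE → return 10.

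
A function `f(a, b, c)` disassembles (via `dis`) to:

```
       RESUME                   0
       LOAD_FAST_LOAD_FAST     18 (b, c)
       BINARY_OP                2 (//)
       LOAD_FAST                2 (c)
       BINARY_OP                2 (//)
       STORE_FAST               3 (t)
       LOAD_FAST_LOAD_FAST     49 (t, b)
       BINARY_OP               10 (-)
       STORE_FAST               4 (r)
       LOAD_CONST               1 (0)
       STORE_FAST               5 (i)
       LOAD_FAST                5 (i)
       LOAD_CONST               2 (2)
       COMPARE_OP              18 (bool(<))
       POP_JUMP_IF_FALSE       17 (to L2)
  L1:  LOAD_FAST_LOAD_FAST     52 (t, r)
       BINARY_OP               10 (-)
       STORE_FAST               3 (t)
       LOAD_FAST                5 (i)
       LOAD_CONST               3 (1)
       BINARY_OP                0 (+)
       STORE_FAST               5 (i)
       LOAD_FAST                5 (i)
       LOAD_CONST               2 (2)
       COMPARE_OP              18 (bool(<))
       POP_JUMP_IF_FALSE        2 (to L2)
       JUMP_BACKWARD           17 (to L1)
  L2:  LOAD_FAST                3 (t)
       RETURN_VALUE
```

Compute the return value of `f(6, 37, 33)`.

74

LOAD_FAST_LOAD_FAST b,c → push 37,33. Stack: [37, 33]
BINARY_OP // → 37 // 33 = 1. Stack: [1]
LOAD_FAST c → push 33. Stack: [1, 33]
BINARY_OP // → 1 // 33 = 0. Stack: [0]
STORE_FAST t → t=0. Stack: []
LOAD_FAST_LOAD_FAST t,b → push 0,37. Stack: [0, 37]
BINARY_OP - → 0 - 37 = -37. Stack: [-37]
STORE_FAST r → r=-37. Stack: []
LOAD_CONST → push 0. Stack: [0]
STORE_FAST i → i=0. Stack: []
LOAD_FAST i → push 0. Stack: [0]
LOAD_CONST → push 2. Stack: [0, 2]
COMPARE_OP bool(<) → 0 vs 2 = True. Stack: [True]
POP_JUMP_IF_FALSE → pop True; no jump. Stack: []
LOAD_FAST_LOAD_FAST t,r → push 0,-37. Stack: [0, -37]
BINARY_OP - → 0 - -37 = 37. Stack: [37]
STORE_FAST t → t=37. Stack: []
LOAD_FAST i → push 0. Stack: [0]
LOAD_CONST → push 1. Stack: [0, 1]
BINARY_OP + → 0 + 1 = 1. Stack: [1]
STORE_FAST i → i=1. Stack: []
LOAD_FAST i → push 1. Stack: [1]
LOAD_CONST → push 2. Stack: [1, 2]
COMPARE_OP bool(<) → 1 vs 2 = True. Stack: [True]
POP_JUMP_IF_FALSE → pop True; no jump. Stack: []
LOAD_FAST_LOAD_FAST t,r → push 37,-37. Stack: [37, -37]
BINARY_OP - → 37 - -37 = 74. Stack: [74]
STORE_FAST t → t=74. Stack: []
LOAD_FAST i → push 1. Stack: [1]
LOAD_CONST → push 1. Stack: [1, 1]
BINARY_OP + → 1 + 1 = 2. Stack: [2]
STORE_FAST i → i=2. Stack: []
LOAD_FAST i → push 2. Stack: [2]
LOAD_CONST → push 2. Stack: [2, 2]
COMPARE_OP bool(<) → 2 vs 2 = False. Stack: [False]
POP_JUMP_IF_FALSE → pop False; jump. Stack: []
LOAD_FAST t → push 74. Stack: [74]
RETURN_VALUE → return 74.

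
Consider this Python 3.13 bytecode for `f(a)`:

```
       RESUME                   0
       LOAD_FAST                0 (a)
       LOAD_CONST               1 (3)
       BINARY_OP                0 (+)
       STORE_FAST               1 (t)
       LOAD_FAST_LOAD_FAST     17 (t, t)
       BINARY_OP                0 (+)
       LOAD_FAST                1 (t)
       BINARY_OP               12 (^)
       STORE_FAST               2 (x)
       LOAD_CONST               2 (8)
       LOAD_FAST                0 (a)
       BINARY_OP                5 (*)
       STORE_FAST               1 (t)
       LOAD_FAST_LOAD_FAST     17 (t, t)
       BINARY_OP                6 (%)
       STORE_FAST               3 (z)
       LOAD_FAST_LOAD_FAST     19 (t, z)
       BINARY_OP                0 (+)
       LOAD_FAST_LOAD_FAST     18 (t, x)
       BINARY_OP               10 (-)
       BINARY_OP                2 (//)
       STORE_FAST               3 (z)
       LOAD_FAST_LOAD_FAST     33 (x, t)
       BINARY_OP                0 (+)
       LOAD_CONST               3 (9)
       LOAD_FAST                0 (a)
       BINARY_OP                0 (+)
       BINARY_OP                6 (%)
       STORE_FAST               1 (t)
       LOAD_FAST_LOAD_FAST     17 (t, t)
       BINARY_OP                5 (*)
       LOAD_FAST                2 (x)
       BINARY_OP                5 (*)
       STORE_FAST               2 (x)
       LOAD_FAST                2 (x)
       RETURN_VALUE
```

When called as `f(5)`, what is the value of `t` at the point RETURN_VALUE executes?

LOAD_FAST a → push 5. Stack: [5]
LOAD_CONST → push 3. Stack: [5, 3]
BINARY_OP + → 5 + 3 = 8. Stack: [8]
STORE_FAST t → t=8. Stack: []
LOAD_FAST_LOAD_FAST t,t → push 8,8. Stack: [8, 8]
BINARY_OP + → 8 + 8 = 16. Stack: [16]
LOAD_FAST t → push 8. Stack: [16, 8]
BINARY_OP ^ → 16 ^ 8 = 24. Stack: [24]
STORE_FAST x → x=24. Stack: []
LOAD_CONST → push 8. Stack: [8]
LOAD_FAST a → push 5. Stack: [8, 5]
BINARY_OP * → 8 * 5 = 40. Stack: [40]
STORE_FAST t → t=40. Stack: []
LOAD_FAST_LOAD_FAST t,t → push 40,40. Stack: [40, 40]
BINARY_OP % → 40 % 40 = 0. Stack: [0]
STORE_FAST z → z=0. Stack: []
LOAD_FAST_LOAD_FAST t,z → push 40,0. Stack: [40, 0]
BINARY_OP + → 40 + 0 = 40. Stack: [40]
LOAD_FAST_LOAD_FAST t,x → push 40,24. Stack: [40, 40, 24]
BINARY_OP - → 40 - 24 = 16. Stack: [40, 16]
BINARY_OP // → 40 // 16 = 2. Stack: [2]
STORE_FAST z → z=2. Stack: []
LOAD_FAST_LOAD_FAST x,t → push 24,40. Stack: [24, 40]
BINARY_OP + → 24 + 40 = 64. Stack: [64]
LOAD_CONST → push 9. Stack: [64, 9]
LOAD_FAST a → push 5. Stack: [64, 9, 5]
BINARY_OP + → 9 + 5 = 14. Stack: [64, 14]
BINARY_OP % → 64 % 14 = 8. Stack: [8]
STORE_FAST t → t=8. Stack: []
LOAD_FAST_LOAD_FAST t,t → push 8,8. Stack: [8, 8]
BINARY_OP * → 8 * 8 = 64. Stack: [64]
LOAD_FAST x → push 24. Stack: [64, 24]
BINARY_OP * → 64 * 24 = 1536. Stack: [1536]
STORE_FAST x → x=1536. Stack: []
LOAD_FAST x → push 1536. Stack: [1536]
RETURN_VALUE → return 1536.

8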